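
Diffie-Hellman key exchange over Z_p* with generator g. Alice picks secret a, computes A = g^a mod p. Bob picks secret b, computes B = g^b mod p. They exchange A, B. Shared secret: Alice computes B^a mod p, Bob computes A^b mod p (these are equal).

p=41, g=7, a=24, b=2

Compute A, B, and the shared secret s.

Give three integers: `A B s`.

Answer: 18 8 37

Derivation:
A = 7^24 mod 41  (bits of 24 = 11000)
  bit 0 = 1: r = r^2 * 7 mod 41 = 1^2 * 7 = 1*7 = 7
  bit 1 = 1: r = r^2 * 7 mod 41 = 7^2 * 7 = 8*7 = 15
  bit 2 = 0: r = r^2 mod 41 = 15^2 = 20
  bit 3 = 0: r = r^2 mod 41 = 20^2 = 31
  bit 4 = 0: r = r^2 mod 41 = 31^2 = 18
  -> A = 18
B = 7^2 mod 41  (bits of 2 = 10)
  bit 0 = 1: r = r^2 * 7 mod 41 = 1^2 * 7 = 1*7 = 7
  bit 1 = 0: r = r^2 mod 41 = 7^2 = 8
  -> B = 8
s = B^a = 8^24 mod 41  (bits of 24 = 11000)
  bit 0 = 1: r = r^2 * 8 mod 41 = 1^2 * 8 = 1*8 = 8
  bit 1 = 1: r = r^2 * 8 mod 41 = 8^2 * 8 = 23*8 = 20
  bit 2 = 0: r = r^2 mod 41 = 20^2 = 31
  bit 3 = 0: r = r^2 mod 41 = 31^2 = 18
  bit 4 = 0: r = r^2 mod 41 = 18^2 = 37
  -> s = B^a = 37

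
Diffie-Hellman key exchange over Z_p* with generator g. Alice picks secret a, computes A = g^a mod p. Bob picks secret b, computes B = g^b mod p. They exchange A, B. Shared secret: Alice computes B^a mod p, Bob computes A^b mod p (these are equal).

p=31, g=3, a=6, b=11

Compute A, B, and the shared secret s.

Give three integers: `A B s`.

Answer: 16 13 16

Derivation:
A = 3^6 mod 31  (bits of 6 = 110)
  bit 0 = 1: r = r^2 * 3 mod 31 = 1^2 * 3 = 1*3 = 3
  bit 1 = 1: r = r^2 * 3 mod 31 = 3^2 * 3 = 9*3 = 27
  bit 2 = 0: r = r^2 mod 31 = 27^2 = 16
  -> A = 16
B = 3^11 mod 31  (bits of 11 = 1011)
  bit 0 = 1: r = r^2 * 3 mod 31 = 1^2 * 3 = 1*3 = 3
  bit 1 = 0: r = r^2 mod 31 = 3^2 = 9
  bit 2 = 1: r = r^2 * 3 mod 31 = 9^2 * 3 = 19*3 = 26
  bit 3 = 1: r = r^2 * 3 mod 31 = 26^2 * 3 = 25*3 = 13
  -> B = 13
s = B^a = 13^6 mod 31  (bits of 6 = 110)
  bit 0 = 1: r = r^2 * 13 mod 31 = 1^2 * 13 = 1*13 = 13
  bit 1 = 1: r = r^2 * 13 mod 31 = 13^2 * 13 = 14*13 = 27
  bit 2 = 0: r = r^2 mod 31 = 27^2 = 16
  -> s = B^a = 16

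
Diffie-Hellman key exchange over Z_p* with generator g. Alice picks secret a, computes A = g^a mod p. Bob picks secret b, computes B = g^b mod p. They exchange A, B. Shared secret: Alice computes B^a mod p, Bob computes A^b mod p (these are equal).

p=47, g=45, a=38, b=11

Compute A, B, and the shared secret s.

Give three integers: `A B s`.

A = 45^38 mod 47  (bits of 38 = 100110)
  bit 0 = 1: r = r^2 * 45 mod 47 = 1^2 * 45 = 1*45 = 45
  bit 1 = 0: r = r^2 mod 47 = 45^2 = 4
  bit 2 = 0: r = r^2 mod 47 = 4^2 = 16
  bit 3 = 1: r = r^2 * 45 mod 47 = 16^2 * 45 = 21*45 = 5
  bit 4 = 1: r = r^2 * 45 mod 47 = 5^2 * 45 = 25*45 = 44
  bit 5 = 0: r = r^2 mod 47 = 44^2 = 9
  -> A = 9
B = 45^11 mod 47  (bits of 11 = 1011)
  bit 0 = 1: r = r^2 * 45 mod 47 = 1^2 * 45 = 1*45 = 45
  bit 1 = 0: r = r^2 mod 47 = 45^2 = 4
  bit 2 = 1: r = r^2 * 45 mod 47 = 4^2 * 45 = 16*45 = 15
  bit 3 = 1: r = r^2 * 45 mod 47 = 15^2 * 45 = 37*45 = 20
  -> B = 20
s = B^a = 20^38 mod 47  (bits of 38 = 100110)
  bit 0 = 1: r = r^2 * 20 mod 47 = 1^2 * 20 = 1*20 = 20
  bit 1 = 0: r = r^2 mod 47 = 20^2 = 24
  bit 2 = 0: r = r^2 mod 47 = 24^2 = 12
  bit 3 = 1: r = r^2 * 20 mod 47 = 12^2 * 20 = 3*20 = 13
  bit 4 = 1: r = r^2 * 20 mod 47 = 13^2 * 20 = 28*20 = 43
  bit 5 = 0: r = r^2 mod 47 = 43^2 = 16
  -> s = B^a = 16

Answer: 9 20 16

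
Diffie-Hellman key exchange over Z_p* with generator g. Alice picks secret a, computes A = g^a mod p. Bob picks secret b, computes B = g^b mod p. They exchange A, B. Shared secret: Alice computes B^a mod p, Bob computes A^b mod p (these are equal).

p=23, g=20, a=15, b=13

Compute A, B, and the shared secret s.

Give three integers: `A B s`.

A = 20^15 mod 23  (bits of 15 = 1111)
  bit 0 = 1: r = r^2 * 20 mod 23 = 1^2 * 20 = 1*20 = 20
  bit 1 = 1: r = r^2 * 20 mod 23 = 20^2 * 20 = 9*20 = 19
  bit 2 = 1: r = r^2 * 20 mod 23 = 19^2 * 20 = 16*20 = 21
  bit 3 = 1: r = r^2 * 20 mod 23 = 21^2 * 20 = 4*20 = 11
  -> A = 11
B = 20^13 mod 23  (bits of 13 = 1101)
  bit 0 = 1: r = r^2 * 20 mod 23 = 1^2 * 20 = 1*20 = 20
  bit 1 = 1: r = r^2 * 20 mod 23 = 20^2 * 20 = 9*20 = 19
  bit 2 = 0: r = r^2 mod 23 = 19^2 = 16
  bit 3 = 1: r = r^2 * 20 mod 23 = 16^2 * 20 = 3*20 = 14
  -> B = 14
s = B^a = 14^15 mod 23  (bits of 15 = 1111)
  bit 0 = 1: r = r^2 * 14 mod 23 = 1^2 * 14 = 1*14 = 14
  bit 1 = 1: r = r^2 * 14 mod 23 = 14^2 * 14 = 12*14 = 7
  bit 2 = 1: r = r^2 * 14 mod 23 = 7^2 * 14 = 3*14 = 19
  bit 3 = 1: r = r^2 * 14 mod 23 = 19^2 * 14 = 16*14 = 17
  -> s = B^a = 17

Answer: 11 14 17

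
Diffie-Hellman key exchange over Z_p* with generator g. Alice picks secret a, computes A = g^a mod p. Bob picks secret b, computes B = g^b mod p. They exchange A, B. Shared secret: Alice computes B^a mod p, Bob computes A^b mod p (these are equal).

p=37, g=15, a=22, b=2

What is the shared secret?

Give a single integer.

Answer: 7

Derivation:
A = 15^22 mod 37  (bits of 22 = 10110)
  bit 0 = 1: r = r^2 * 15 mod 37 = 1^2 * 15 = 1*15 = 15
  bit 1 = 0: r = r^2 mod 37 = 15^2 = 3
  bit 2 = 1: r = r^2 * 15 mod 37 = 3^2 * 15 = 9*15 = 24
  bit 3 = 1: r = r^2 * 15 mod 37 = 24^2 * 15 = 21*15 = 19
  bit 4 = 0: r = r^2 mod 37 = 19^2 = 28
  -> A = 28
B = 15^2 mod 37  (bits of 2 = 10)
  bit 0 = 1: r = r^2 * 15 mod 37 = 1^2 * 15 = 1*15 = 15
  bit 1 = 0: r = r^2 mod 37 = 15^2 = 3
  -> B = 3
s = B^a = 3^22 mod 37  (bits of 22 = 10110)
  bit 0 = 1: r = r^2 * 3 mod 37 = 1^2 * 3 = 1*3 = 3
  bit 1 = 0: r = r^2 mod 37 = 3^2 = 9
  bit 2 = 1: r = r^2 * 3 mod 37 = 9^2 * 3 = 7*3 = 21
  bit 3 = 1: r = r^2 * 3 mod 37 = 21^2 * 3 = 34*3 = 28
  bit 4 = 0: r = r^2 mod 37 = 28^2 = 7
  -> s = B^a = 7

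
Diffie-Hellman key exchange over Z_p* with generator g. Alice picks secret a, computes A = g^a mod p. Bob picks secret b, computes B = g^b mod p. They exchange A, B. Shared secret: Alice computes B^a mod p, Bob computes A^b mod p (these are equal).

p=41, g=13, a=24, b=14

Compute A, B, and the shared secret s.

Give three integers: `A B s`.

A = 13^24 mod 41  (bits of 24 = 11000)
  bit 0 = 1: r = r^2 * 13 mod 41 = 1^2 * 13 = 1*13 = 13
  bit 1 = 1: r = r^2 * 13 mod 41 = 13^2 * 13 = 5*13 = 24
  bit 2 = 0: r = r^2 mod 41 = 24^2 = 2
  bit 3 = 0: r = r^2 mod 41 = 2^2 = 4
  bit 4 = 0: r = r^2 mod 41 = 4^2 = 16
  -> A = 16
B = 13^14 mod 41  (bits of 14 = 1110)
  bit 0 = 1: r = r^2 * 13 mod 41 = 1^2 * 13 = 1*13 = 13
  bit 1 = 1: r = r^2 * 13 mod 41 = 13^2 * 13 = 5*13 = 24
  bit 2 = 1: r = r^2 * 13 mod 41 = 24^2 * 13 = 2*13 = 26
  bit 3 = 0: r = r^2 mod 41 = 26^2 = 20
  -> B = 20
s = B^a = 20^24 mod 41  (bits of 24 = 11000)
  bit 0 = 1: r = r^2 * 20 mod 41 = 1^2 * 20 = 1*20 = 20
  bit 1 = 1: r = r^2 * 20 mod 41 = 20^2 * 20 = 31*20 = 5
  bit 2 = 0: r = r^2 mod 41 = 5^2 = 25
  bit 3 = 0: r = r^2 mod 41 = 25^2 = 10
  bit 4 = 0: r = r^2 mod 41 = 10^2 = 18
  -> s = B^a = 18

Answer: 16 20 18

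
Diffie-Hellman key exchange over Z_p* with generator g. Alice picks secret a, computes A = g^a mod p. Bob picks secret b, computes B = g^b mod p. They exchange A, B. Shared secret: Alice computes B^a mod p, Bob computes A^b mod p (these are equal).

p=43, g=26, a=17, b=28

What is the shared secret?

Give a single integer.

Answer: 6

Derivation:
A = 26^17 mod 43  (bits of 17 = 10001)
  bit 0 = 1: r = r^2 * 26 mod 43 = 1^2 * 26 = 1*26 = 26
  bit 1 = 0: r = r^2 mod 43 = 26^2 = 31
  bit 2 = 0: r = r^2 mod 43 = 31^2 = 15
  bit 3 = 0: r = r^2 mod 43 = 15^2 = 10
  bit 4 = 1: r = r^2 * 26 mod 43 = 10^2 * 26 = 14*26 = 20
  -> A = 20
B = 26^28 mod 43  (bits of 28 = 11100)
  bit 0 = 1: r = r^2 * 26 mod 43 = 1^2 * 26 = 1*26 = 26
  bit 1 = 1: r = r^2 * 26 mod 43 = 26^2 * 26 = 31*26 = 32
  bit 2 = 1: r = r^2 * 26 mod 43 = 32^2 * 26 = 35*26 = 7
  bit 3 = 0: r = r^2 mod 43 = 7^2 = 6
  bit 4 = 0: r = r^2 mod 43 = 6^2 = 36
  -> B = 36
s = B^a = 36^17 mod 43  (bits of 17 = 10001)
  bit 0 = 1: r = r^2 * 36 mod 43 = 1^2 * 36 = 1*36 = 36
  bit 1 = 0: r = r^2 mod 43 = 36^2 = 6
  bit 2 = 0: r = r^2 mod 43 = 6^2 = 36
  bit 3 = 0: r = r^2 mod 43 = 36^2 = 6
  bit 4 = 1: r = r^2 * 36 mod 43 = 6^2 * 36 = 36*36 = 6
  -> s = B^a = 6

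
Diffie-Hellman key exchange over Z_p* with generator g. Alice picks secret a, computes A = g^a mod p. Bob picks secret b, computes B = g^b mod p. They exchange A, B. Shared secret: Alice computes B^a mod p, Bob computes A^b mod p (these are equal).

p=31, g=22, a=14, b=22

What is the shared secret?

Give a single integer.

Answer: 28

Derivation:
A = 22^14 mod 31  (bits of 14 = 1110)
  bit 0 = 1: r = r^2 * 22 mod 31 = 1^2 * 22 = 1*22 = 22
  bit 1 = 1: r = r^2 * 22 mod 31 = 22^2 * 22 = 19*22 = 15
  bit 2 = 1: r = r^2 * 22 mod 31 = 15^2 * 22 = 8*22 = 21
  bit 3 = 0: r = r^2 mod 31 = 21^2 = 7
  -> A = 7
B = 22^22 mod 31  (bits of 22 = 10110)
  bit 0 = 1: r = r^2 * 22 mod 31 = 1^2 * 22 = 1*22 = 22
  bit 1 = 0: r = r^2 mod 31 = 22^2 = 19
  bit 2 = 1: r = r^2 * 22 mod 31 = 19^2 * 22 = 20*22 = 6
  bit 3 = 1: r = r^2 * 22 mod 31 = 6^2 * 22 = 5*22 = 17
  bit 4 = 0: r = r^2 mod 31 = 17^2 = 10
  -> B = 10
s = B^a = 10^14 mod 31  (bits of 14 = 1110)
  bit 0 = 1: r = r^2 * 10 mod 31 = 1^2 * 10 = 1*10 = 10
  bit 1 = 1: r = r^2 * 10 mod 31 = 10^2 * 10 = 7*10 = 8
  bit 2 = 1: r = r^2 * 10 mod 31 = 8^2 * 10 = 2*10 = 20
  bit 3 = 0: r = r^2 mod 31 = 20^2 = 28
  -> s = B^a = 28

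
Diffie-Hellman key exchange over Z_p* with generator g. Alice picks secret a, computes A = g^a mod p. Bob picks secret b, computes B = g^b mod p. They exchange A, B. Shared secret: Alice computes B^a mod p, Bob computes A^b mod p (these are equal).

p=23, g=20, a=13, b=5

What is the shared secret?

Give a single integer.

Answer: 15

Derivation:
A = 20^13 mod 23  (bits of 13 = 1101)
  bit 0 = 1: r = r^2 * 20 mod 23 = 1^2 * 20 = 1*20 = 20
  bit 1 = 1: r = r^2 * 20 mod 23 = 20^2 * 20 = 9*20 = 19
  bit 2 = 0: r = r^2 mod 23 = 19^2 = 16
  bit 3 = 1: r = r^2 * 20 mod 23 = 16^2 * 20 = 3*20 = 14
  -> A = 14
B = 20^5 mod 23  (bits of 5 = 101)
  bit 0 = 1: r = r^2 * 20 mod 23 = 1^2 * 20 = 1*20 = 20
  bit 1 = 0: r = r^2 mod 23 = 20^2 = 9
  bit 2 = 1: r = r^2 * 20 mod 23 = 9^2 * 20 = 12*20 = 10
  -> B = 10
s = B^a = 10^13 mod 23  (bits of 13 = 1101)
  bit 0 = 1: r = r^2 * 10 mod 23 = 1^2 * 10 = 1*10 = 10
  bit 1 = 1: r = r^2 * 10 mod 23 = 10^2 * 10 = 8*10 = 11
  bit 2 = 0: r = r^2 mod 23 = 11^2 = 6
  bit 3 = 1: r = r^2 * 10 mod 23 = 6^2 * 10 = 13*10 = 15
  -> s = B^a = 15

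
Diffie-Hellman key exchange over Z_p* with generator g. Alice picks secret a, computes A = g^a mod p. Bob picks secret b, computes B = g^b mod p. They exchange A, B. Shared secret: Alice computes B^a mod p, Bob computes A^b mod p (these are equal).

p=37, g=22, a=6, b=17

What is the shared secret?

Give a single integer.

A = 22^6 mod 37  (bits of 6 = 110)
  bit 0 = 1: r = r^2 * 22 mod 37 = 1^2 * 22 = 1*22 = 22
  bit 1 = 1: r = r^2 * 22 mod 37 = 22^2 * 22 = 3*22 = 29
  bit 2 = 0: r = r^2 mod 37 = 29^2 = 27
  -> A = 27
B = 22^17 mod 37  (bits of 17 = 10001)
  bit 0 = 1: r = r^2 * 22 mod 37 = 1^2 * 22 = 1*22 = 22
  bit 1 = 0: r = r^2 mod 37 = 22^2 = 3
  bit 2 = 0: r = r^2 mod 37 = 3^2 = 9
  bit 3 = 0: r = r^2 mod 37 = 9^2 = 7
  bit 4 = 1: r = r^2 * 22 mod 37 = 7^2 * 22 = 12*22 = 5
  -> B = 5
s = B^a = 5^6 mod 37  (bits of 6 = 110)
  bit 0 = 1: r = r^2 * 5 mod 37 = 1^2 * 5 = 1*5 = 5
  bit 1 = 1: r = r^2 * 5 mod 37 = 5^2 * 5 = 25*5 = 14
  bit 2 = 0: r = r^2 mod 37 = 14^2 = 11
  -> s = B^a = 11

Answer: 11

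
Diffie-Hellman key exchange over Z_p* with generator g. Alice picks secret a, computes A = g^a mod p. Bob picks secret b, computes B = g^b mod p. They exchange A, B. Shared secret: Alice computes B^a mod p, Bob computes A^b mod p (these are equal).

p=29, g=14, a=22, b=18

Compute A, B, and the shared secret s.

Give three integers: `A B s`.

Answer: 6 9 20

Derivation:
A = 14^22 mod 29  (bits of 22 = 10110)
  bit 0 = 1: r = r^2 * 14 mod 29 = 1^2 * 14 = 1*14 = 14
  bit 1 = 0: r = r^2 mod 29 = 14^2 = 22
  bit 2 = 1: r = r^2 * 14 mod 29 = 22^2 * 14 = 20*14 = 19
  bit 3 = 1: r = r^2 * 14 mod 29 = 19^2 * 14 = 13*14 = 8
  bit 4 = 0: r = r^2 mod 29 = 8^2 = 6
  -> A = 6
B = 14^18 mod 29  (bits of 18 = 10010)
  bit 0 = 1: r = r^2 * 14 mod 29 = 1^2 * 14 = 1*14 = 14
  bit 1 = 0: r = r^2 mod 29 = 14^2 = 22
  bit 2 = 0: r = r^2 mod 29 = 22^2 = 20
  bit 3 = 1: r = r^2 * 14 mod 29 = 20^2 * 14 = 23*14 = 3
  bit 4 = 0: r = r^2 mod 29 = 3^2 = 9
  -> B = 9
s = B^a = 9^22 mod 29  (bits of 22 = 10110)
  bit 0 = 1: r = r^2 * 9 mod 29 = 1^2 * 9 = 1*9 = 9
  bit 1 = 0: r = r^2 mod 29 = 9^2 = 23
  bit 2 = 1: r = r^2 * 9 mod 29 = 23^2 * 9 = 7*9 = 5
  bit 3 = 1: r = r^2 * 9 mod 29 = 5^2 * 9 = 25*9 = 22
  bit 4 = 0: r = r^2 mod 29 = 22^2 = 20
  -> s = B^a = 20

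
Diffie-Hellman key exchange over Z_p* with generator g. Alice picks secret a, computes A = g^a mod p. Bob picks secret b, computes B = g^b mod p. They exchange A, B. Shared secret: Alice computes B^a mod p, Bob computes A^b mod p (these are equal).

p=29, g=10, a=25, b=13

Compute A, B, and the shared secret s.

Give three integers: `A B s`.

A = 10^25 mod 29  (bits of 25 = 11001)
  bit 0 = 1: r = r^2 * 10 mod 29 = 1^2 * 10 = 1*10 = 10
  bit 1 = 1: r = r^2 * 10 mod 29 = 10^2 * 10 = 13*10 = 14
  bit 2 = 0: r = r^2 mod 29 = 14^2 = 22
  bit 3 = 0: r = r^2 mod 29 = 22^2 = 20
  bit 4 = 1: r = r^2 * 10 mod 29 = 20^2 * 10 = 23*10 = 27
  -> A = 27
B = 10^13 mod 29  (bits of 13 = 1101)
  bit 0 = 1: r = r^2 * 10 mod 29 = 1^2 * 10 = 1*10 = 10
  bit 1 = 1: r = r^2 * 10 mod 29 = 10^2 * 10 = 13*10 = 14
  bit 2 = 0: r = r^2 mod 29 = 14^2 = 22
  bit 3 = 1: r = r^2 * 10 mod 29 = 22^2 * 10 = 20*10 = 26
  -> B = 26
s = B^a = 26^25 mod 29  (bits of 25 = 11001)
  bit 0 = 1: r = r^2 * 26 mod 29 = 1^2 * 26 = 1*26 = 26
  bit 1 = 1: r = r^2 * 26 mod 29 = 26^2 * 26 = 9*26 = 2
  bit 2 = 0: r = r^2 mod 29 = 2^2 = 4
  bit 3 = 0: r = r^2 mod 29 = 4^2 = 16
  bit 4 = 1: r = r^2 * 26 mod 29 = 16^2 * 26 = 24*26 = 15
  -> s = B^a = 15

Answer: 27 26 15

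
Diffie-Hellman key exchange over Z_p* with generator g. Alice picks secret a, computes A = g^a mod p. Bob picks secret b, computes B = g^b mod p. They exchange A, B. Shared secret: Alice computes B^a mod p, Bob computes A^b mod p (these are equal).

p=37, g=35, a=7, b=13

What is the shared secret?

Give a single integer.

Answer: 2

Derivation:
A = 35^7 mod 37  (bits of 7 = 111)
  bit 0 = 1: r = r^2 * 35 mod 37 = 1^2 * 35 = 1*35 = 35
  bit 1 = 1: r = r^2 * 35 mod 37 = 35^2 * 35 = 4*35 = 29
  bit 2 = 1: r = r^2 * 35 mod 37 = 29^2 * 35 = 27*35 = 20
  -> A = 20
B = 35^13 mod 37  (bits of 13 = 1101)
  bit 0 = 1: r = r^2 * 35 mod 37 = 1^2 * 35 = 1*35 = 35
  bit 1 = 1: r = r^2 * 35 mod 37 = 35^2 * 35 = 4*35 = 29
  bit 2 = 0: r = r^2 mod 37 = 29^2 = 27
  bit 3 = 1: r = r^2 * 35 mod 37 = 27^2 * 35 = 26*35 = 22
  -> B = 22
s = B^a = 22^7 mod 37  (bits of 7 = 111)
  bit 0 = 1: r = r^2 * 22 mod 37 = 1^2 * 22 = 1*22 = 22
  bit 1 = 1: r = r^2 * 22 mod 37 = 22^2 * 22 = 3*22 = 29
  bit 2 = 1: r = r^2 * 22 mod 37 = 29^2 * 22 = 27*22 = 2
  -> s = B^a = 2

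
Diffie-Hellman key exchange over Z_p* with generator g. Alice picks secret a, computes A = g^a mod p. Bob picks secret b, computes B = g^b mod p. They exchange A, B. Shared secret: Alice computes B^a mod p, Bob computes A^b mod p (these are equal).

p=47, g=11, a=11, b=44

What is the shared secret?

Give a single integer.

A = 11^11 mod 47  (bits of 11 = 1011)
  bit 0 = 1: r = r^2 * 11 mod 47 = 1^2 * 11 = 1*11 = 11
  bit 1 = 0: r = r^2 mod 47 = 11^2 = 27
  bit 2 = 1: r = r^2 * 11 mod 47 = 27^2 * 11 = 24*11 = 29
  bit 3 = 1: r = r^2 * 11 mod 47 = 29^2 * 11 = 42*11 = 39
  -> A = 39
B = 11^44 mod 47  (bits of 44 = 101100)
  bit 0 = 1: r = r^2 * 11 mod 47 = 1^2 * 11 = 1*11 = 11
  bit 1 = 0: r = r^2 mod 47 = 11^2 = 27
  bit 2 = 1: r = r^2 * 11 mod 47 = 27^2 * 11 = 24*11 = 29
  bit 3 = 1: r = r^2 * 11 mod 47 = 29^2 * 11 = 42*11 = 39
  bit 4 = 0: r = r^2 mod 47 = 39^2 = 17
  bit 5 = 0: r = r^2 mod 47 = 17^2 = 7
  -> B = 7
s = B^a = 7^11 mod 47  (bits of 11 = 1011)
  bit 0 = 1: r = r^2 * 7 mod 47 = 1^2 * 7 = 1*7 = 7
  bit 1 = 0: r = r^2 mod 47 = 7^2 = 2
  bit 2 = 1: r = r^2 * 7 mod 47 = 2^2 * 7 = 4*7 = 28
  bit 3 = 1: r = r^2 * 7 mod 47 = 28^2 * 7 = 32*7 = 36
  -> s = B^a = 36

Answer: 36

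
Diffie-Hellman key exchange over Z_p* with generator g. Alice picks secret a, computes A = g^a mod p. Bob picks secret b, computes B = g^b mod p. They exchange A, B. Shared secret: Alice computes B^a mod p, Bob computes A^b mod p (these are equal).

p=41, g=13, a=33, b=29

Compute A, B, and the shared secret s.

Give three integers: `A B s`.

Answer: 30 34 12

Derivation:
A = 13^33 mod 41  (bits of 33 = 100001)
  bit 0 = 1: r = r^2 * 13 mod 41 = 1^2 * 13 = 1*13 = 13
  bit 1 = 0: r = r^2 mod 41 = 13^2 = 5
  bit 2 = 0: r = r^2 mod 41 = 5^2 = 25
  bit 3 = 0: r = r^2 mod 41 = 25^2 = 10
  bit 4 = 0: r = r^2 mod 41 = 10^2 = 18
  bit 5 = 1: r = r^2 * 13 mod 41 = 18^2 * 13 = 37*13 = 30
  -> A = 30
B = 13^29 mod 41  (bits of 29 = 11101)
  bit 0 = 1: r = r^2 * 13 mod 41 = 1^2 * 13 = 1*13 = 13
  bit 1 = 1: r = r^2 * 13 mod 41 = 13^2 * 13 = 5*13 = 24
  bit 2 = 1: r = r^2 * 13 mod 41 = 24^2 * 13 = 2*13 = 26
  bit 3 = 0: r = r^2 mod 41 = 26^2 = 20
  bit 4 = 1: r = r^2 * 13 mod 41 = 20^2 * 13 = 31*13 = 34
  -> B = 34
s = B^a = 34^33 mod 41  (bits of 33 = 100001)
  bit 0 = 1: r = r^2 * 34 mod 41 = 1^2 * 34 = 1*34 = 34
  bit 1 = 0: r = r^2 mod 41 = 34^2 = 8
  bit 2 = 0: r = r^2 mod 41 = 8^2 = 23
  bit 3 = 0: r = r^2 mod 41 = 23^2 = 37
  bit 4 = 0: r = r^2 mod 41 = 37^2 = 16
  bit 5 = 1: r = r^2 * 34 mod 41 = 16^2 * 34 = 10*34 = 12
  -> s = B^a = 12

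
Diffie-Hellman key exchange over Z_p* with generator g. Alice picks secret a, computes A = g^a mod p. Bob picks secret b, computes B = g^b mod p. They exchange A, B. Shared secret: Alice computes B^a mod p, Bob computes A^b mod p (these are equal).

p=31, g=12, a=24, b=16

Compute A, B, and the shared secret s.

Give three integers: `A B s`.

A = 12^24 mod 31  (bits of 24 = 11000)
  bit 0 = 1: r = r^2 * 12 mod 31 = 1^2 * 12 = 1*12 = 12
  bit 1 = 1: r = r^2 * 12 mod 31 = 12^2 * 12 = 20*12 = 23
  bit 2 = 0: r = r^2 mod 31 = 23^2 = 2
  bit 3 = 0: r = r^2 mod 31 = 2^2 = 4
  bit 4 = 0: r = r^2 mod 31 = 4^2 = 16
  -> A = 16
B = 12^16 mod 31  (bits of 16 = 10000)
  bit 0 = 1: r = r^2 * 12 mod 31 = 1^2 * 12 = 1*12 = 12
  bit 1 = 0: r = r^2 mod 31 = 12^2 = 20
  bit 2 = 0: r = r^2 mod 31 = 20^2 = 28
  bit 3 = 0: r = r^2 mod 31 = 28^2 = 9
  bit 4 = 0: r = r^2 mod 31 = 9^2 = 19
  -> B = 19
s = B^a = 19^24 mod 31  (bits of 24 = 11000)
  bit 0 = 1: r = r^2 * 19 mod 31 = 1^2 * 19 = 1*19 = 19
  bit 1 = 1: r = r^2 * 19 mod 31 = 19^2 * 19 = 20*19 = 8
  bit 2 = 0: r = r^2 mod 31 = 8^2 = 2
  bit 3 = 0: r = r^2 mod 31 = 2^2 = 4
  bit 4 = 0: r = r^2 mod 31 = 4^2 = 16
  -> s = B^a = 16

Answer: 16 19 16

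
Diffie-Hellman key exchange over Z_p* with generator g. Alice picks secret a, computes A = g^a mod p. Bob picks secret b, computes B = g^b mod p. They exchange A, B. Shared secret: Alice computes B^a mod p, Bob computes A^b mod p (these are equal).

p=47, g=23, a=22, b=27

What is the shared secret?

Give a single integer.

Answer: 16

Derivation:
A = 23^22 mod 47  (bits of 22 = 10110)
  bit 0 = 1: r = r^2 * 23 mod 47 = 1^2 * 23 = 1*23 = 23
  bit 1 = 0: r = r^2 mod 47 = 23^2 = 12
  bit 2 = 1: r = r^2 * 23 mod 47 = 12^2 * 23 = 3*23 = 22
  bit 3 = 1: r = r^2 * 23 mod 47 = 22^2 * 23 = 14*23 = 40
  bit 4 = 0: r = r^2 mod 47 = 40^2 = 2
  -> A = 2
B = 23^27 mod 47  (bits of 27 = 11011)
  bit 0 = 1: r = r^2 * 23 mod 47 = 1^2 * 23 = 1*23 = 23
  bit 1 = 1: r = r^2 * 23 mod 47 = 23^2 * 23 = 12*23 = 41
  bit 2 = 0: r = r^2 mod 47 = 41^2 = 36
  bit 3 = 1: r = r^2 * 23 mod 47 = 36^2 * 23 = 27*23 = 10
  bit 4 = 1: r = r^2 * 23 mod 47 = 10^2 * 23 = 6*23 = 44
  -> B = 44
s = B^a = 44^22 mod 47  (bits of 22 = 10110)
  bit 0 = 1: r = r^2 * 44 mod 47 = 1^2 * 44 = 1*44 = 44
  bit 1 = 0: r = r^2 mod 47 = 44^2 = 9
  bit 2 = 1: r = r^2 * 44 mod 47 = 9^2 * 44 = 34*44 = 39
  bit 3 = 1: r = r^2 * 44 mod 47 = 39^2 * 44 = 17*44 = 43
  bit 4 = 0: r = r^2 mod 47 = 43^2 = 16
  -> s = B^a = 16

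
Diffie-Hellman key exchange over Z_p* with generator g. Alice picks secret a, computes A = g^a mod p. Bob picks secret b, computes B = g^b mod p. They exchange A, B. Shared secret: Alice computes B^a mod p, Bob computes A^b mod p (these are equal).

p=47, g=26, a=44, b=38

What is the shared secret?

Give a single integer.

A = 26^44 mod 47  (bits of 44 = 101100)
  bit 0 = 1: r = r^2 * 26 mod 47 = 1^2 * 26 = 1*26 = 26
  bit 1 = 0: r = r^2 mod 47 = 26^2 = 18
  bit 2 = 1: r = r^2 * 26 mod 47 = 18^2 * 26 = 42*26 = 11
  bit 3 = 1: r = r^2 * 26 mod 47 = 11^2 * 26 = 27*26 = 44
  bit 4 = 0: r = r^2 mod 47 = 44^2 = 9
  bit 5 = 0: r = r^2 mod 47 = 9^2 = 34
  -> A = 34
B = 26^38 mod 47  (bits of 38 = 100110)
  bit 0 = 1: r = r^2 * 26 mod 47 = 1^2 * 26 = 1*26 = 26
  bit 1 = 0: r = r^2 mod 47 = 26^2 = 18
  bit 2 = 0: r = r^2 mod 47 = 18^2 = 42
  bit 3 = 1: r = r^2 * 26 mod 47 = 42^2 * 26 = 25*26 = 39
  bit 4 = 1: r = r^2 * 26 mod 47 = 39^2 * 26 = 17*26 = 19
  bit 5 = 0: r = r^2 mod 47 = 19^2 = 32
  -> B = 32
s = B^a = 32^44 mod 47  (bits of 44 = 101100)
  bit 0 = 1: r = r^2 * 32 mod 47 = 1^2 * 32 = 1*32 = 32
  bit 1 = 0: r = r^2 mod 47 = 32^2 = 37
  bit 2 = 1: r = r^2 * 32 mod 47 = 37^2 * 32 = 6*32 = 4
  bit 3 = 1: r = r^2 * 32 mod 47 = 4^2 * 32 = 16*32 = 42
  bit 4 = 0: r = r^2 mod 47 = 42^2 = 25
  bit 5 = 0: r = r^2 mod 47 = 25^2 = 14
  -> s = B^a = 14

Answer: 14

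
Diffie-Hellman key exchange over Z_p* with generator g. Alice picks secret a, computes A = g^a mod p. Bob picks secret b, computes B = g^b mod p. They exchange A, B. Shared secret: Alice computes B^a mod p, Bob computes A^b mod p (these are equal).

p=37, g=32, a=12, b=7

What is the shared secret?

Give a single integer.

Answer: 10

Derivation:
A = 32^12 mod 37  (bits of 12 = 1100)
  bit 0 = 1: r = r^2 * 32 mod 37 = 1^2 * 32 = 1*32 = 32
  bit 1 = 1: r = r^2 * 32 mod 37 = 32^2 * 32 = 25*32 = 23
  bit 2 = 0: r = r^2 mod 37 = 23^2 = 11
  bit 3 = 0: r = r^2 mod 37 = 11^2 = 10
  -> A = 10
B = 32^7 mod 37  (bits of 7 = 111)
  bit 0 = 1: r = r^2 * 32 mod 37 = 1^2 * 32 = 1*32 = 32
  bit 1 = 1: r = r^2 * 32 mod 37 = 32^2 * 32 = 25*32 = 23
  bit 2 = 1: r = r^2 * 32 mod 37 = 23^2 * 32 = 11*32 = 19
  -> B = 19
s = B^a = 19^12 mod 37  (bits of 12 = 1100)
  bit 0 = 1: r = r^2 * 19 mod 37 = 1^2 * 19 = 1*19 = 19
  bit 1 = 1: r = r^2 * 19 mod 37 = 19^2 * 19 = 28*19 = 14
  bit 2 = 0: r = r^2 mod 37 = 14^2 = 11
  bit 3 = 0: r = r^2 mod 37 = 11^2 = 10
  -> s = B^a = 10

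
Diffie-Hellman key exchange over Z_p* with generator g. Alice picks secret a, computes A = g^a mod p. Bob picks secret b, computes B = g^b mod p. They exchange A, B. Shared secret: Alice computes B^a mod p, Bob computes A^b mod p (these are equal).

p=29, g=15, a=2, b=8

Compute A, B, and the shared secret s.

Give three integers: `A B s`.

A = 15^2 mod 29  (bits of 2 = 10)
  bit 0 = 1: r = r^2 * 15 mod 29 = 1^2 * 15 = 1*15 = 15
  bit 1 = 0: r = r^2 mod 29 = 15^2 = 22
  -> A = 22
B = 15^8 mod 29  (bits of 8 = 1000)
  bit 0 = 1: r = r^2 * 15 mod 29 = 1^2 * 15 = 1*15 = 15
  bit 1 = 0: r = r^2 mod 29 = 15^2 = 22
  bit 2 = 0: r = r^2 mod 29 = 22^2 = 20
  bit 3 = 0: r = r^2 mod 29 = 20^2 = 23
  -> B = 23
s = B^a = 23^2 mod 29  (bits of 2 = 10)
  bit 0 = 1: r = r^2 * 23 mod 29 = 1^2 * 23 = 1*23 = 23
  bit 1 = 0: r = r^2 mod 29 = 23^2 = 7
  -> s = B^a = 7

Answer: 22 23 7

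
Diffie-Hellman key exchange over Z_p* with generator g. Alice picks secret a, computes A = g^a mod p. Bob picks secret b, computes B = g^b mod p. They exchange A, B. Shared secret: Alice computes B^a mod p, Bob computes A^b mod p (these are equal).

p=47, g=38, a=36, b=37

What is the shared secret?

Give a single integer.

Answer: 18

Derivation:
A = 38^36 mod 47  (bits of 36 = 100100)
  bit 0 = 1: r = r^2 * 38 mod 47 = 1^2 * 38 = 1*38 = 38
  bit 1 = 0: r = r^2 mod 47 = 38^2 = 34
  bit 2 = 0: r = r^2 mod 47 = 34^2 = 28
  bit 3 = 1: r = r^2 * 38 mod 47 = 28^2 * 38 = 32*38 = 41
  bit 4 = 0: r = r^2 mod 47 = 41^2 = 36
  bit 5 = 0: r = r^2 mod 47 = 36^2 = 27
  -> A = 27
B = 38^37 mod 47  (bits of 37 = 100101)
  bit 0 = 1: r = r^2 * 38 mod 47 = 1^2 * 38 = 1*38 = 38
  bit 1 = 0: r = r^2 mod 47 = 38^2 = 34
  bit 2 = 0: r = r^2 mod 47 = 34^2 = 28
  bit 3 = 1: r = r^2 * 38 mod 47 = 28^2 * 38 = 32*38 = 41
  bit 4 = 0: r = r^2 mod 47 = 41^2 = 36
  bit 5 = 1: r = r^2 * 38 mod 47 = 36^2 * 38 = 27*38 = 39
  -> B = 39
s = B^a = 39^36 mod 47  (bits of 36 = 100100)
  bit 0 = 1: r = r^2 * 39 mod 47 = 1^2 * 39 = 1*39 = 39
  bit 1 = 0: r = r^2 mod 47 = 39^2 = 17
  bit 2 = 0: r = r^2 mod 47 = 17^2 = 7
  bit 3 = 1: r = r^2 * 39 mod 47 = 7^2 * 39 = 2*39 = 31
  bit 4 = 0: r = r^2 mod 47 = 31^2 = 21
  bit 5 = 0: r = r^2 mod 47 = 21^2 = 18
  -> s = B^a = 18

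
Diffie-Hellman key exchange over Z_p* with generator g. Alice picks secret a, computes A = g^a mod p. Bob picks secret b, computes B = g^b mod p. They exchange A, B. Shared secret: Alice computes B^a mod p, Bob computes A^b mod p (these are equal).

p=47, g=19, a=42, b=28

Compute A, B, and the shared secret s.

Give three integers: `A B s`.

A = 19^42 mod 47  (bits of 42 = 101010)
  bit 0 = 1: r = r^2 * 19 mod 47 = 1^2 * 19 = 1*19 = 19
  bit 1 = 0: r = r^2 mod 47 = 19^2 = 32
  bit 2 = 1: r = r^2 * 19 mod 47 = 32^2 * 19 = 37*19 = 45
  bit 3 = 0: r = r^2 mod 47 = 45^2 = 4
  bit 4 = 1: r = r^2 * 19 mod 47 = 4^2 * 19 = 16*19 = 22
  bit 5 = 0: r = r^2 mod 47 = 22^2 = 14
  -> A = 14
B = 19^28 mod 47  (bits of 28 = 11100)
  bit 0 = 1: r = r^2 * 19 mod 47 = 1^2 * 19 = 1*19 = 19
  bit 1 = 1: r = r^2 * 19 mod 47 = 19^2 * 19 = 32*19 = 44
  bit 2 = 1: r = r^2 * 19 mod 47 = 44^2 * 19 = 9*19 = 30
  bit 3 = 0: r = r^2 mod 47 = 30^2 = 7
  bit 4 = 0: r = r^2 mod 47 = 7^2 = 2
  -> B = 2
s = B^a = 2^42 mod 47  (bits of 42 = 101010)
  bit 0 = 1: r = r^2 * 2 mod 47 = 1^2 * 2 = 1*2 = 2
  bit 1 = 0: r = r^2 mod 47 = 2^2 = 4
  bit 2 = 1: r = r^2 * 2 mod 47 = 4^2 * 2 = 16*2 = 32
  bit 3 = 0: r = r^2 mod 47 = 32^2 = 37
  bit 4 = 1: r = r^2 * 2 mod 47 = 37^2 * 2 = 6*2 = 12
  bit 5 = 0: r = r^2 mod 47 = 12^2 = 3
  -> s = B^a = 3

Answer: 14 2 3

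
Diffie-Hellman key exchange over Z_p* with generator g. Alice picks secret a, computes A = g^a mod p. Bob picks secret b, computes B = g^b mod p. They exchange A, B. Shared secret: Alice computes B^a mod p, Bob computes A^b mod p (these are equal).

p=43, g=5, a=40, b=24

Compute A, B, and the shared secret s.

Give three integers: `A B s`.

A = 5^40 mod 43  (bits of 40 = 101000)
  bit 0 = 1: r = r^2 * 5 mod 43 = 1^2 * 5 = 1*5 = 5
  bit 1 = 0: r = r^2 mod 43 = 5^2 = 25
  bit 2 = 1: r = r^2 * 5 mod 43 = 25^2 * 5 = 23*5 = 29
  bit 3 = 0: r = r^2 mod 43 = 29^2 = 24
  bit 4 = 0: r = r^2 mod 43 = 24^2 = 17
  bit 5 = 0: r = r^2 mod 43 = 17^2 = 31
  -> A = 31
B = 5^24 mod 43  (bits of 24 = 11000)
  bit 0 = 1: r = r^2 * 5 mod 43 = 1^2 * 5 = 1*5 = 5
  bit 1 = 1: r = r^2 * 5 mod 43 = 5^2 * 5 = 25*5 = 39
  bit 2 = 0: r = r^2 mod 43 = 39^2 = 16
  bit 3 = 0: r = r^2 mod 43 = 16^2 = 41
  bit 4 = 0: r = r^2 mod 43 = 41^2 = 4
  -> B = 4
s = B^a = 4^40 mod 43  (bits of 40 = 101000)
  bit 0 = 1: r = r^2 * 4 mod 43 = 1^2 * 4 = 1*4 = 4
  bit 1 = 0: r = r^2 mod 43 = 4^2 = 16
  bit 2 = 1: r = r^2 * 4 mod 43 = 16^2 * 4 = 41*4 = 35
  bit 3 = 0: r = r^2 mod 43 = 35^2 = 21
  bit 4 = 0: r = r^2 mod 43 = 21^2 = 11
  bit 5 = 0: r = r^2 mod 43 = 11^2 = 35
  -> s = B^a = 35

Answer: 31 4 35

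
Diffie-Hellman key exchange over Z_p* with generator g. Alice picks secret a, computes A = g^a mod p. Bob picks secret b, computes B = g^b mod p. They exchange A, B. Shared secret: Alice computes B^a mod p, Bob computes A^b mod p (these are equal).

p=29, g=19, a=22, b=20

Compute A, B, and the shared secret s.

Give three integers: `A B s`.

A = 19^22 mod 29  (bits of 22 = 10110)
  bit 0 = 1: r = r^2 * 19 mod 29 = 1^2 * 19 = 1*19 = 19
  bit 1 = 0: r = r^2 mod 29 = 19^2 = 13
  bit 2 = 1: r = r^2 * 19 mod 29 = 13^2 * 19 = 24*19 = 21
  bit 3 = 1: r = r^2 * 19 mod 29 = 21^2 * 19 = 6*19 = 27
  bit 4 = 0: r = r^2 mod 29 = 27^2 = 4
  -> A = 4
B = 19^20 mod 29  (bits of 20 = 10100)
  bit 0 = 1: r = r^2 * 19 mod 29 = 1^2 * 19 = 1*19 = 19
  bit 1 = 0: r = r^2 mod 29 = 19^2 = 13
  bit 2 = 1: r = r^2 * 19 mod 29 = 13^2 * 19 = 24*19 = 21
  bit 3 = 0: r = r^2 mod 29 = 21^2 = 6
  bit 4 = 0: r = r^2 mod 29 = 6^2 = 7
  -> B = 7
s = B^a = 7^22 mod 29  (bits of 22 = 10110)
  bit 0 = 1: r = r^2 * 7 mod 29 = 1^2 * 7 = 1*7 = 7
  bit 1 = 0: r = r^2 mod 29 = 7^2 = 20
  bit 2 = 1: r = r^2 * 7 mod 29 = 20^2 * 7 = 23*7 = 16
  bit 3 = 1: r = r^2 * 7 mod 29 = 16^2 * 7 = 24*7 = 23
  bit 4 = 0: r = r^2 mod 29 = 23^2 = 7
  -> s = B^a = 7

Answer: 4 7 7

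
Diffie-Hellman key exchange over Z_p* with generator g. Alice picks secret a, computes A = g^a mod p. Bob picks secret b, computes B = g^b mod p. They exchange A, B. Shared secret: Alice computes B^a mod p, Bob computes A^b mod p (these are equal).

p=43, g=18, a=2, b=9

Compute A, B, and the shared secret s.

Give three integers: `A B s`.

A = 18^2 mod 43  (bits of 2 = 10)
  bit 0 = 1: r = r^2 * 18 mod 43 = 1^2 * 18 = 1*18 = 18
  bit 1 = 0: r = r^2 mod 43 = 18^2 = 23
  -> A = 23
B = 18^9 mod 43  (bits of 9 = 1001)
  bit 0 = 1: r = r^2 * 18 mod 43 = 1^2 * 18 = 1*18 = 18
  bit 1 = 0: r = r^2 mod 43 = 18^2 = 23
  bit 2 = 0: r = r^2 mod 43 = 23^2 = 13
  bit 3 = 1: r = r^2 * 18 mod 43 = 13^2 * 18 = 40*18 = 32
  -> B = 32
s = B^a = 32^2 mod 43  (bits of 2 = 10)
  bit 0 = 1: r = r^2 * 32 mod 43 = 1^2 * 32 = 1*32 = 32
  bit 1 = 0: r = r^2 mod 43 = 32^2 = 35
  -> s = B^a = 35

Answer: 23 32 35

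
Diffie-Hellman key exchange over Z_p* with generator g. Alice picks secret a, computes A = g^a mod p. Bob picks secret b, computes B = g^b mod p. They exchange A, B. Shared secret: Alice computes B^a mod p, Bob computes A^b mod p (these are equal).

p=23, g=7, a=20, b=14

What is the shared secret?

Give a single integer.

Answer: 6

Derivation:
A = 7^20 mod 23  (bits of 20 = 10100)
  bit 0 = 1: r = r^2 * 7 mod 23 = 1^2 * 7 = 1*7 = 7
  bit 1 = 0: r = r^2 mod 23 = 7^2 = 3
  bit 2 = 1: r = r^2 * 7 mod 23 = 3^2 * 7 = 9*7 = 17
  bit 3 = 0: r = r^2 mod 23 = 17^2 = 13
  bit 4 = 0: r = r^2 mod 23 = 13^2 = 8
  -> A = 8
B = 7^14 mod 23  (bits of 14 = 1110)
  bit 0 = 1: r = r^2 * 7 mod 23 = 1^2 * 7 = 1*7 = 7
  bit 1 = 1: r = r^2 * 7 mod 23 = 7^2 * 7 = 3*7 = 21
  bit 2 = 1: r = r^2 * 7 mod 23 = 21^2 * 7 = 4*7 = 5
  bit 3 = 0: r = r^2 mod 23 = 5^2 = 2
  -> B = 2
s = B^a = 2^20 mod 23  (bits of 20 = 10100)
  bit 0 = 1: r = r^2 * 2 mod 23 = 1^2 * 2 = 1*2 = 2
  bit 1 = 0: r = r^2 mod 23 = 2^2 = 4
  bit 2 = 1: r = r^2 * 2 mod 23 = 4^2 * 2 = 16*2 = 9
  bit 3 = 0: r = r^2 mod 23 = 9^2 = 12
  bit 4 = 0: r = r^2 mod 23 = 12^2 = 6
  -> s = B^a = 6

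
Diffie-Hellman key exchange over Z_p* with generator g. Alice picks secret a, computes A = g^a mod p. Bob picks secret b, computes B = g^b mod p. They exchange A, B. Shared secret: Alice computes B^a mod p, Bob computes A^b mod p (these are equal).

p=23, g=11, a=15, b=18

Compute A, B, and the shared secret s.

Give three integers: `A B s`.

A = 11^15 mod 23  (bits of 15 = 1111)
  bit 0 = 1: r = r^2 * 11 mod 23 = 1^2 * 11 = 1*11 = 11
  bit 1 = 1: r = r^2 * 11 mod 23 = 11^2 * 11 = 6*11 = 20
  bit 2 = 1: r = r^2 * 11 mod 23 = 20^2 * 11 = 9*11 = 7
  bit 3 = 1: r = r^2 * 11 mod 23 = 7^2 * 11 = 3*11 = 10
  -> A = 10
B = 11^18 mod 23  (bits of 18 = 10010)
  bit 0 = 1: r = r^2 * 11 mod 23 = 1^2 * 11 = 1*11 = 11
  bit 1 = 0: r = r^2 mod 23 = 11^2 = 6
  bit 2 = 0: r = r^2 mod 23 = 6^2 = 13
  bit 3 = 1: r = r^2 * 11 mod 23 = 13^2 * 11 = 8*11 = 19
  bit 4 = 0: r = r^2 mod 23 = 19^2 = 16
  -> B = 16
s = B^a = 16^15 mod 23  (bits of 15 = 1111)
  bit 0 = 1: r = r^2 * 16 mod 23 = 1^2 * 16 = 1*16 = 16
  bit 1 = 1: r = r^2 * 16 mod 23 = 16^2 * 16 = 3*16 = 2
  bit 2 = 1: r = r^2 * 16 mod 23 = 2^2 * 16 = 4*16 = 18
  bit 3 = 1: r = r^2 * 16 mod 23 = 18^2 * 16 = 2*16 = 9
  -> s = B^a = 9

Answer: 10 16 9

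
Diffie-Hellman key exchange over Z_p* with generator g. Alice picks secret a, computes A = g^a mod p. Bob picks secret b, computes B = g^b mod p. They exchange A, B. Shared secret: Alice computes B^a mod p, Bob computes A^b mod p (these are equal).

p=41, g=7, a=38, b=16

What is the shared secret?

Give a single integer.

Answer: 37

Derivation:
A = 7^38 mod 41  (bits of 38 = 100110)
  bit 0 = 1: r = r^2 * 7 mod 41 = 1^2 * 7 = 1*7 = 7
  bit 1 = 0: r = r^2 mod 41 = 7^2 = 8
  bit 2 = 0: r = r^2 mod 41 = 8^2 = 23
  bit 3 = 1: r = r^2 * 7 mod 41 = 23^2 * 7 = 37*7 = 13
  bit 4 = 1: r = r^2 * 7 mod 41 = 13^2 * 7 = 5*7 = 35
  bit 5 = 0: r = r^2 mod 41 = 35^2 = 36
  -> A = 36
B = 7^16 mod 41  (bits of 16 = 10000)
  bit 0 = 1: r = r^2 * 7 mod 41 = 1^2 * 7 = 1*7 = 7
  bit 1 = 0: r = r^2 mod 41 = 7^2 = 8
  bit 2 = 0: r = r^2 mod 41 = 8^2 = 23
  bit 3 = 0: r = r^2 mod 41 = 23^2 = 37
  bit 4 = 0: r = r^2 mod 41 = 37^2 = 16
  -> B = 16
s = B^a = 16^38 mod 41  (bits of 38 = 100110)
  bit 0 = 1: r = r^2 * 16 mod 41 = 1^2 * 16 = 1*16 = 16
  bit 1 = 0: r = r^2 mod 41 = 16^2 = 10
  bit 2 = 0: r = r^2 mod 41 = 10^2 = 18
  bit 3 = 1: r = r^2 * 16 mod 41 = 18^2 * 16 = 37*16 = 18
  bit 4 = 1: r = r^2 * 16 mod 41 = 18^2 * 16 = 37*16 = 18
  bit 5 = 0: r = r^2 mod 41 = 18^2 = 37
  -> s = B^a = 37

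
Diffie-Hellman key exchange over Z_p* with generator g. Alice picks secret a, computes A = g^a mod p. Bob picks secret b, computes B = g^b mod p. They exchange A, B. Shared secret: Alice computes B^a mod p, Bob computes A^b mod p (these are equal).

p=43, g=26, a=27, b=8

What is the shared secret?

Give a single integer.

Answer: 35

Derivation:
A = 26^27 mod 43  (bits of 27 = 11011)
  bit 0 = 1: r = r^2 * 26 mod 43 = 1^2 * 26 = 1*26 = 26
  bit 1 = 1: r = r^2 * 26 mod 43 = 26^2 * 26 = 31*26 = 32
  bit 2 = 0: r = r^2 mod 43 = 32^2 = 35
  bit 3 = 1: r = r^2 * 26 mod 43 = 35^2 * 26 = 21*26 = 30
  bit 4 = 1: r = r^2 * 26 mod 43 = 30^2 * 26 = 40*26 = 8
  -> A = 8
B = 26^8 mod 43  (bits of 8 = 1000)
  bit 0 = 1: r = r^2 * 26 mod 43 = 1^2 * 26 = 1*26 = 26
  bit 1 = 0: r = r^2 mod 43 = 26^2 = 31
  bit 2 = 0: r = r^2 mod 43 = 31^2 = 15
  bit 3 = 0: r = r^2 mod 43 = 15^2 = 10
  -> B = 10
s = B^a = 10^27 mod 43  (bits of 27 = 11011)
  bit 0 = 1: r = r^2 * 10 mod 43 = 1^2 * 10 = 1*10 = 10
  bit 1 = 1: r = r^2 * 10 mod 43 = 10^2 * 10 = 14*10 = 11
  bit 2 = 0: r = r^2 mod 43 = 11^2 = 35
  bit 3 = 1: r = r^2 * 10 mod 43 = 35^2 * 10 = 21*10 = 38
  bit 4 = 1: r = r^2 * 10 mod 43 = 38^2 * 10 = 25*10 = 35
  -> s = B^a = 35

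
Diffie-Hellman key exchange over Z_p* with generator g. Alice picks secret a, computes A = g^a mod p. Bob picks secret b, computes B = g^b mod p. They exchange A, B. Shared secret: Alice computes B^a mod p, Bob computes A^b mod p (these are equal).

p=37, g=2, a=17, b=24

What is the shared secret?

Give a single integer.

Answer: 26

Derivation:
A = 2^17 mod 37  (bits of 17 = 10001)
  bit 0 = 1: r = r^2 * 2 mod 37 = 1^2 * 2 = 1*2 = 2
  bit 1 = 0: r = r^2 mod 37 = 2^2 = 4
  bit 2 = 0: r = r^2 mod 37 = 4^2 = 16
  bit 3 = 0: r = r^2 mod 37 = 16^2 = 34
  bit 4 = 1: r = r^2 * 2 mod 37 = 34^2 * 2 = 9*2 = 18
  -> A = 18
B = 2^24 mod 37  (bits of 24 = 11000)
  bit 0 = 1: r = r^2 * 2 mod 37 = 1^2 * 2 = 1*2 = 2
  bit 1 = 1: r = r^2 * 2 mod 37 = 2^2 * 2 = 4*2 = 8
  bit 2 = 0: r = r^2 mod 37 = 8^2 = 27
  bit 3 = 0: r = r^2 mod 37 = 27^2 = 26
  bit 4 = 0: r = r^2 mod 37 = 26^2 = 10
  -> B = 10
s = B^a = 10^17 mod 37  (bits of 17 = 10001)
  bit 0 = 1: r = r^2 * 10 mod 37 = 1^2 * 10 = 1*10 = 10
  bit 1 = 0: r = r^2 mod 37 = 10^2 = 26
  bit 2 = 0: r = r^2 mod 37 = 26^2 = 10
  bit 3 = 0: r = r^2 mod 37 = 10^2 = 26
  bit 4 = 1: r = r^2 * 10 mod 37 = 26^2 * 10 = 10*10 = 26
  -> s = B^a = 26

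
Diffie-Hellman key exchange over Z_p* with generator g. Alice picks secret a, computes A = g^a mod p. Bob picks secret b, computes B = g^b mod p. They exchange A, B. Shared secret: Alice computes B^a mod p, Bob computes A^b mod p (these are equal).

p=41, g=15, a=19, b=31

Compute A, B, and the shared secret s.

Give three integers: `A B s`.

Answer: 30 12 17

Derivation:
A = 15^19 mod 41  (bits of 19 = 10011)
  bit 0 = 1: r = r^2 * 15 mod 41 = 1^2 * 15 = 1*15 = 15
  bit 1 = 0: r = r^2 mod 41 = 15^2 = 20
  bit 2 = 0: r = r^2 mod 41 = 20^2 = 31
  bit 3 = 1: r = r^2 * 15 mod 41 = 31^2 * 15 = 18*15 = 24
  bit 4 = 1: r = r^2 * 15 mod 41 = 24^2 * 15 = 2*15 = 30
  -> A = 30
B = 15^31 mod 41  (bits of 31 = 11111)
  bit 0 = 1: r = r^2 * 15 mod 41 = 1^2 * 15 = 1*15 = 15
  bit 1 = 1: r = r^2 * 15 mod 41 = 15^2 * 15 = 20*15 = 13
  bit 2 = 1: r = r^2 * 15 mod 41 = 13^2 * 15 = 5*15 = 34
  bit 3 = 1: r = r^2 * 15 mod 41 = 34^2 * 15 = 8*15 = 38
  bit 4 = 1: r = r^2 * 15 mod 41 = 38^2 * 15 = 9*15 = 12
  -> B = 12
s = B^a = 12^19 mod 41  (bits of 19 = 10011)
  bit 0 = 1: r = r^2 * 12 mod 41 = 1^2 * 12 = 1*12 = 12
  bit 1 = 0: r = r^2 mod 41 = 12^2 = 21
  bit 2 = 0: r = r^2 mod 41 = 21^2 = 31
  bit 3 = 1: r = r^2 * 12 mod 41 = 31^2 * 12 = 18*12 = 11
  bit 4 = 1: r = r^2 * 12 mod 41 = 11^2 * 12 = 39*12 = 17
  -> s = B^a = 17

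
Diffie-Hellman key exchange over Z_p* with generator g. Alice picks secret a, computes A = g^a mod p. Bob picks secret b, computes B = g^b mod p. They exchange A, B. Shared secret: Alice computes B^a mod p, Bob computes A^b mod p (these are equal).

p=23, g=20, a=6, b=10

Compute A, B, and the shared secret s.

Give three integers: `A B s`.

Answer: 16 8 13

Derivation:
A = 20^6 mod 23  (bits of 6 = 110)
  bit 0 = 1: r = r^2 * 20 mod 23 = 1^2 * 20 = 1*20 = 20
  bit 1 = 1: r = r^2 * 20 mod 23 = 20^2 * 20 = 9*20 = 19
  bit 2 = 0: r = r^2 mod 23 = 19^2 = 16
  -> A = 16
B = 20^10 mod 23  (bits of 10 = 1010)
  bit 0 = 1: r = r^2 * 20 mod 23 = 1^2 * 20 = 1*20 = 20
  bit 1 = 0: r = r^2 mod 23 = 20^2 = 9
  bit 2 = 1: r = r^2 * 20 mod 23 = 9^2 * 20 = 12*20 = 10
  bit 3 = 0: r = r^2 mod 23 = 10^2 = 8
  -> B = 8
s = B^a = 8^6 mod 23  (bits of 6 = 110)
  bit 0 = 1: r = r^2 * 8 mod 23 = 1^2 * 8 = 1*8 = 8
  bit 1 = 1: r = r^2 * 8 mod 23 = 8^2 * 8 = 18*8 = 6
  bit 2 = 0: r = r^2 mod 23 = 6^2 = 13
  -> s = B^a = 13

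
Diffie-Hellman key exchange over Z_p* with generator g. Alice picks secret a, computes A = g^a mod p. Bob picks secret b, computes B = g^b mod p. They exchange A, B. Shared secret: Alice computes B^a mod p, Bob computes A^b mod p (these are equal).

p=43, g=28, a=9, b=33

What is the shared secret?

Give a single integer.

Answer: 22

Derivation:
A = 28^9 mod 43  (bits of 9 = 1001)
  bit 0 = 1: r = r^2 * 28 mod 43 = 1^2 * 28 = 1*28 = 28
  bit 1 = 0: r = r^2 mod 43 = 28^2 = 10
  bit 2 = 0: r = r^2 mod 43 = 10^2 = 14
  bit 3 = 1: r = r^2 * 28 mod 43 = 14^2 * 28 = 24*28 = 27
  -> A = 27
B = 28^33 mod 43  (bits of 33 = 100001)
  bit 0 = 1: r = r^2 * 28 mod 43 = 1^2 * 28 = 1*28 = 28
  bit 1 = 0: r = r^2 mod 43 = 28^2 = 10
  bit 2 = 0: r = r^2 mod 43 = 10^2 = 14
  bit 3 = 0: r = r^2 mod 43 = 14^2 = 24
  bit 4 = 0: r = r^2 mod 43 = 24^2 = 17
  bit 5 = 1: r = r^2 * 28 mod 43 = 17^2 * 28 = 31*28 = 8
  -> B = 8
s = B^a = 8^9 mod 43  (bits of 9 = 1001)
  bit 0 = 1: r = r^2 * 8 mod 43 = 1^2 * 8 = 1*8 = 8
  bit 1 = 0: r = r^2 mod 43 = 8^2 = 21
  bit 2 = 0: r = r^2 mod 43 = 21^2 = 11
  bit 3 = 1: r = r^2 * 8 mod 43 = 11^2 * 8 = 35*8 = 22
  -> s = B^a = 22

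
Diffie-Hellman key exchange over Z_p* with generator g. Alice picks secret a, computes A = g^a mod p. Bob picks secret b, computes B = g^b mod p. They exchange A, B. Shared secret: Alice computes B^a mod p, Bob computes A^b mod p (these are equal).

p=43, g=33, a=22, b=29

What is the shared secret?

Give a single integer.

A = 33^22 mod 43  (bits of 22 = 10110)
  bit 0 = 1: r = r^2 * 33 mod 43 = 1^2 * 33 = 1*33 = 33
  bit 1 = 0: r = r^2 mod 43 = 33^2 = 14
  bit 2 = 1: r = r^2 * 33 mod 43 = 14^2 * 33 = 24*33 = 18
  bit 3 = 1: r = r^2 * 33 mod 43 = 18^2 * 33 = 23*33 = 28
  bit 4 = 0: r = r^2 mod 43 = 28^2 = 10
  -> A = 10
B = 33^29 mod 43  (bits of 29 = 11101)
  bit 0 = 1: r = r^2 * 33 mod 43 = 1^2 * 33 = 1*33 = 33
  bit 1 = 1: r = r^2 * 33 mod 43 = 33^2 * 33 = 14*33 = 32
  bit 2 = 1: r = r^2 * 33 mod 43 = 32^2 * 33 = 35*33 = 37
  bit 3 = 0: r = r^2 mod 43 = 37^2 = 36
  bit 4 = 1: r = r^2 * 33 mod 43 = 36^2 * 33 = 6*33 = 26
  -> B = 26
s = B^a = 26^22 mod 43  (bits of 22 = 10110)
  bit 0 = 1: r = r^2 * 26 mod 43 = 1^2 * 26 = 1*26 = 26
  bit 1 = 0: r = r^2 mod 43 = 26^2 = 31
  bit 2 = 1: r = r^2 * 26 mod 43 = 31^2 * 26 = 15*26 = 3
  bit 3 = 1: r = r^2 * 26 mod 43 = 3^2 * 26 = 9*26 = 19
  bit 4 = 0: r = r^2 mod 43 = 19^2 = 17
  -> s = B^a = 17

Answer: 17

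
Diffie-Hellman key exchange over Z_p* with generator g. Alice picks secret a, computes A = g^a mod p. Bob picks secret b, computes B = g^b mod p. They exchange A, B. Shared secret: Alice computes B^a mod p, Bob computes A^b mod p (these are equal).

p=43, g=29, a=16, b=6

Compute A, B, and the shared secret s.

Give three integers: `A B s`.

Answer: 15 21 11

Derivation:
A = 29^16 mod 43  (bits of 16 = 10000)
  bit 0 = 1: r = r^2 * 29 mod 43 = 1^2 * 29 = 1*29 = 29
  bit 1 = 0: r = r^2 mod 43 = 29^2 = 24
  bit 2 = 0: r = r^2 mod 43 = 24^2 = 17
  bit 3 = 0: r = r^2 mod 43 = 17^2 = 31
  bit 4 = 0: r = r^2 mod 43 = 31^2 = 15
  -> A = 15
B = 29^6 mod 43  (bits of 6 = 110)
  bit 0 = 1: r = r^2 * 29 mod 43 = 1^2 * 29 = 1*29 = 29
  bit 1 = 1: r = r^2 * 29 mod 43 = 29^2 * 29 = 24*29 = 8
  bit 2 = 0: r = r^2 mod 43 = 8^2 = 21
  -> B = 21
s = B^a = 21^16 mod 43  (bits of 16 = 10000)
  bit 0 = 1: r = r^2 * 21 mod 43 = 1^2 * 21 = 1*21 = 21
  bit 1 = 0: r = r^2 mod 43 = 21^2 = 11
  bit 2 = 0: r = r^2 mod 43 = 11^2 = 35
  bit 3 = 0: r = r^2 mod 43 = 35^2 = 21
  bit 4 = 0: r = r^2 mod 43 = 21^2 = 11
  -> s = B^a = 11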